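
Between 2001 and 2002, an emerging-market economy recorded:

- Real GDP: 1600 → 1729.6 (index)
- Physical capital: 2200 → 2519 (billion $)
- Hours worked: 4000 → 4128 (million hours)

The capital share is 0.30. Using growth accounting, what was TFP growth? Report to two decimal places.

TFP grew 1.51%.

Real GDP growth = (1729.6 − 1600) / 1600 = 8.1%.
Physical capital growth = (2519 − 2200) / 2200 = 14.5%.
Hours worked growth = (4128 − 4000) / 4000 = 3.2%.
Labor's share = 1 − 0.3 = 0.7.
Physical capital: 0.3 × 14.5 = 4.35 pp.
Hours worked: 0.7 × 3.2 = 2.24 pp.
TFP growth = 8.1 − 6.59 = 1.51%.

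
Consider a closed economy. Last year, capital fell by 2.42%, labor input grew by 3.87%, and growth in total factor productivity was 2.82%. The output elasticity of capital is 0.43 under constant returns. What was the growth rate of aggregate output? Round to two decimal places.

3.99%

Labor's share = 1 − 0.43 = 0.57.
Capital: 0.43 × (-2.42) = -1.0406 pp.
Labor input: 0.57 × 3.87 = 2.2059 pp.
Output growth = 2.82 + 1.1653 = 3.9853%.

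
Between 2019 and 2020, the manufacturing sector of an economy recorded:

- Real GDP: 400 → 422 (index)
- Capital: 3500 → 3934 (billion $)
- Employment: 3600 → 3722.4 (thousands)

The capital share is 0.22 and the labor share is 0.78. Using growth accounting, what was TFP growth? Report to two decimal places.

Real GDP growth = (422 − 400) / 400 = 5.5%.
Capital growth = (3934 − 3500) / 3500 = 12.4%.
Employment growth = (3722.4 − 3600) / 3600 = 3.4%.
Labor's share = 1 − 0.22 = 0.78.
Capital: 0.22 × 12.4 = 2.728 pp.
Employment: 0.78 × 3.4 = 2.652 pp.
TFP growth = 5.5 − 5.38 = 0.12%.

0.12%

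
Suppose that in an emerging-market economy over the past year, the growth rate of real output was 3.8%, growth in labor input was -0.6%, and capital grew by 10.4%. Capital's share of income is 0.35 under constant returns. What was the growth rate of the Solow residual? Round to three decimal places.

Labor's share = 1 − 0.35 = 0.65.
Capital: 0.35 × 10.4 = 3.64 pp.
Labor input: 0.65 × (-0.6) = -0.39 pp.
TFP growth = 3.8 − 3.25 = 0.55%.

0.550%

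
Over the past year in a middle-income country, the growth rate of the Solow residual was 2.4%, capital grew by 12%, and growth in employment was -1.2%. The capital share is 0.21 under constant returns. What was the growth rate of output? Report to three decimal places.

Labor's share = 1 − 0.21 = 0.79.
Capital: 0.21 × 12 = 2.52 pp.
Employment: 0.79 × (-1.2) = -0.948 pp.
Output growth = 2.4 + 1.572 = 3.972%.

3.972%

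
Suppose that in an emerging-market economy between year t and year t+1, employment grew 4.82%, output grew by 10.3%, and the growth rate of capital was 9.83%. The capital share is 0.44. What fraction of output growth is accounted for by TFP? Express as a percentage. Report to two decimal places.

Labor's share = 1 − 0.44 = 0.56.
Capital: 0.44 × 9.83 = 4.3252 pp.
Employment: 0.56 × 4.82 = 2.6992 pp.
TFP growth = 10.3 − 7.0244 = 3.2756%.
TFP share of growth = 3.2756 / 10.3 × 100 = 31.8019%.

31.80%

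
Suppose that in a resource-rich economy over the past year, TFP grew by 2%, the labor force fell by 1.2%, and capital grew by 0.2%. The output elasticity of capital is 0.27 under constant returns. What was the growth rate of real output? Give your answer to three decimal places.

1.178%

Labor's share = 1 − 0.27 = 0.73.
Capital: 0.27 × 0.2 = 0.054 pp.
The labor force: 0.73 × (-1.2) = -0.876 pp.
Output growth = 2 + (-0.822) = 1.178%.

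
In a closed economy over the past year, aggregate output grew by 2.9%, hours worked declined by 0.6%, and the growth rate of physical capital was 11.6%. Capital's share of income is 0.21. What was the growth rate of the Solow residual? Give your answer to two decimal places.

0.94%

Labor's share = 1 − 0.21 = 0.79.
Physical capital: 0.21 × 11.6 = 2.436 pp.
Hours worked: 0.79 × (-0.6) = -0.474 pp.
TFP growth = 2.9 − 1.962 = 0.938%.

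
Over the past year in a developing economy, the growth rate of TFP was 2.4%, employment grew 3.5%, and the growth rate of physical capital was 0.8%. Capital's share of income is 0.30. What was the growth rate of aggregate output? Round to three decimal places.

Labor's share = 1 − 0.3 = 0.7.
Physical capital: 0.3 × 0.8 = 0.24 pp.
Employment: 0.7 × 3.5 = 2.45 pp.
Output growth = 2.4 + 2.69 = 5.09%.

5.090%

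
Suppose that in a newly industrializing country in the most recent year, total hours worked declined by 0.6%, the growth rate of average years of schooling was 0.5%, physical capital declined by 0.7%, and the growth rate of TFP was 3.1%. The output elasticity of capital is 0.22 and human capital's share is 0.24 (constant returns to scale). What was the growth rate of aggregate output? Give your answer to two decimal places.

2.74%

Labor's share = 1 − 0.22 − 0.24 = 0.54.
Physical capital: 0.22 × (-0.7) = -0.154 pp.
Average years of schooling: 0.24 × 0.5 = 0.12 pp.
Total hours worked: 0.54 × (-0.6) = -0.324 pp.
Output growth = 3.1 + (-0.358) = 2.742%.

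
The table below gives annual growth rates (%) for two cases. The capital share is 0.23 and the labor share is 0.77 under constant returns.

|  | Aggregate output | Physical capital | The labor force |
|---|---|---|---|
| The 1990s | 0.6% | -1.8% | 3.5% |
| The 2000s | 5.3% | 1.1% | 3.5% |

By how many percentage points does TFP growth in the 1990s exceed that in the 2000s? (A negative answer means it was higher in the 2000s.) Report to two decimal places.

Labor's share = 1 − 0.23 = 0.77.
The 1990s: TFP = 0.6 + 0.414 − 2.695 = -1.681%.
The 2000s: TFP = 5.3 − 0.253 − 2.695 = 2.352%.
Difference = -1.681 − (2.352) = -4.033 pp.

-4.03 percentage points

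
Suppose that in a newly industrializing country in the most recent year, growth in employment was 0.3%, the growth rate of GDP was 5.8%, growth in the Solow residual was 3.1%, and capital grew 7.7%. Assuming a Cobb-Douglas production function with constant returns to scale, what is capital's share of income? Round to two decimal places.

0.32

gY = gA + α·gK + (1−α)·gL, so gY − gA − gL = α(gK − gL).
5.8 − 3.1 − 0.3 = α × (7.7 − 0.3).
2.4 = 7.4 α, so α = 0.3243.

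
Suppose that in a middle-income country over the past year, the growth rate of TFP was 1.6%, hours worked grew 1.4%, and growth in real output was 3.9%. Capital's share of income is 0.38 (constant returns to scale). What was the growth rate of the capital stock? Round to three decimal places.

3.768%

Labor's share = 1 − 0.38 = 0.62.
gY = gA + 0.62×1.4 + 0.38×g.
0.38×g = 3.9 − 1.6 − 0.868 = 1.432.
g = 1.432 / 0.38 = 3.76842%.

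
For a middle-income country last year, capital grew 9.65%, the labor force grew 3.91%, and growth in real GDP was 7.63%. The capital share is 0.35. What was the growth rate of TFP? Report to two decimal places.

TFP growth was 1.71%.

Labor's share = 1 − 0.35 = 0.65.
Capital: 0.35 × 9.65 = 3.3775 pp.
The labor force: 0.65 × 3.91 = 2.5415 pp.
TFP growth = 7.63 − 5.919 = 1.711%.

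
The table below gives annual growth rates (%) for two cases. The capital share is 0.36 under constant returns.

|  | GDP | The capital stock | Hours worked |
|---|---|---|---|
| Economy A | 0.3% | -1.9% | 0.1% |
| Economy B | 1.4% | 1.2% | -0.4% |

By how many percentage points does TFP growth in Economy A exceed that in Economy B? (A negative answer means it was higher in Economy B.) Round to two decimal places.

Labor's share = 1 − 0.36 = 0.64.
Economy A: TFP = 0.3 + 0.684 − 0.064 = 0.92%.
Economy B: TFP = 1.4 − 0.432 + 0.256 = 1.224%.
Difference = 0.92 − (1.224) = -0.304 pp.

-0.30 percentage points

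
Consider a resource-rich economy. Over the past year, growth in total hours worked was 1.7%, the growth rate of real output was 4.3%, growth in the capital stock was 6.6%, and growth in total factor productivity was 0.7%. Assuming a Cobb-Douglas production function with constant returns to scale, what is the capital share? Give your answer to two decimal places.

gY = gA + α·gK + (1−α)·gL, so gY − gA − gL = α(gK − gL).
4.3 − 0.7 − 1.7 = α × (6.6 − 1.7).
1.9 = 4.9 α, so α = 0.3878.

0.39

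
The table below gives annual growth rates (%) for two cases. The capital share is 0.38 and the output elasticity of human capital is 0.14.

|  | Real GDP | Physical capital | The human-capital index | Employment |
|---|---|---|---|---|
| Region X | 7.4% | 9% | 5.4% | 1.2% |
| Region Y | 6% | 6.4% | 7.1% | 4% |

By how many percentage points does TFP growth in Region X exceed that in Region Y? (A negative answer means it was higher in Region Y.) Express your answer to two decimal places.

Labor's share = 1 − 0.38 − 0.14 = 0.48.
Region X: TFP = 7.4 − 3.42 − 0.756 − 0.576 = 2.648%.
Region Y: TFP = 6 − 2.432 − 0.994 − 1.92 = 0.654%.
Difference = 2.648 − (0.654) = 1.994 pp.

1.99 percentage points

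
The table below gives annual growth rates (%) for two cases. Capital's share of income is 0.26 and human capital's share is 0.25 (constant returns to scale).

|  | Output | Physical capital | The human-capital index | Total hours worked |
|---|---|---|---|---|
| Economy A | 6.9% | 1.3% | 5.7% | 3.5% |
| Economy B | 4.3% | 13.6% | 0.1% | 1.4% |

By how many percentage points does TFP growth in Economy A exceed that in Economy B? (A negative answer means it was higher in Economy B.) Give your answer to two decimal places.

3.37 percentage points

Labor's share = 1 − 0.26 − 0.25 = 0.49.
Economy A: TFP = 6.9 − 0.338 − 1.425 − 1.715 = 3.422%.
Economy B: TFP = 4.3 − 3.536 − 0.025 − 0.686 = 0.053%.
Difference = 3.422 − (0.053) = 3.369 pp.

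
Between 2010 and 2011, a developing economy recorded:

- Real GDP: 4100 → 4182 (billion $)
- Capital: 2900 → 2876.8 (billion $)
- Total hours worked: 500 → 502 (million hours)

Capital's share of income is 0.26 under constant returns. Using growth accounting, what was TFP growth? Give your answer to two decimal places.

1.91%

Real GDP growth = (4182 − 4100) / 4100 = 2%.
Capital growth = (2876.8 − 2900) / 2900 = -0.8%.
Total hours worked growth = (502 − 500) / 500 = 0.4%.
Labor's share = 1 − 0.26 = 0.74.
Capital: 0.26 × (-0.8) = -0.208 pp.
Total hours worked: 0.74 × 0.4 = 0.296 pp.
TFP growth = 2 − 0.088 = 1.912%.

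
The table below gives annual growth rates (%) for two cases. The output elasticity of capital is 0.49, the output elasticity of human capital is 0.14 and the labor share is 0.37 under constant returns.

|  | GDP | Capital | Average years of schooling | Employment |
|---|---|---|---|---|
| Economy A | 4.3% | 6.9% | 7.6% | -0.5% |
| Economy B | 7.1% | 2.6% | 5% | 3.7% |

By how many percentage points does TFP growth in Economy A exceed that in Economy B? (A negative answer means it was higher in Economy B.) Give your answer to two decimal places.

-3.72 percentage points

Labor's share = 1 − 0.49 − 0.14 = 0.37.
Economy A: TFP = 4.3 − 3.381 − 1.064 + 0.185 = 0.04%.
Economy B: TFP = 7.1 − 1.274 − 0.7 − 1.369 = 3.757%.
Difference = 0.04 − (3.757) = -3.717 pp.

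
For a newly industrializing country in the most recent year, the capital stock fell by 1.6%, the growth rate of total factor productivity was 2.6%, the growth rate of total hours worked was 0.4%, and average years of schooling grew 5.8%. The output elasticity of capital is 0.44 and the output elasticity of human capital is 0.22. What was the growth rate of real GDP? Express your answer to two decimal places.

3.31%

Labor's share = 1 − 0.44 − 0.22 = 0.34.
The capital stock: 0.44 × (-1.6) = -0.704 pp.
Average years of schooling: 0.22 × 5.8 = 1.276 pp.
Total hours worked: 0.34 × 0.4 = 0.136 pp.
Output growth = 2.6 + 0.708 = 3.308%.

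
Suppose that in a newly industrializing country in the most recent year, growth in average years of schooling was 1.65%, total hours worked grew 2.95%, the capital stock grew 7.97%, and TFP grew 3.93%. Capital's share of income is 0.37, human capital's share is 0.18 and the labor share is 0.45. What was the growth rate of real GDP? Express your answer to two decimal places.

Real GDP growth was 8.50%.

Labor's share = 1 − 0.37 − 0.18 = 0.45.
The capital stock: 0.37 × 7.97 = 2.9489 pp.
Average years of schooling: 0.18 × 1.65 = 0.297 pp.
Total hours worked: 0.45 × 2.95 = 1.3275 pp.
Output growth = 3.93 + 4.5734 = 8.5034%.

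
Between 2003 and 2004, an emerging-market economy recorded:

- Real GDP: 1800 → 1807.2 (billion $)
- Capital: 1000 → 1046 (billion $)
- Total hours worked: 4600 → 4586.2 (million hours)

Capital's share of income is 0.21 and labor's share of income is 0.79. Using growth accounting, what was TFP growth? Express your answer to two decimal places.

-0.33%

Real GDP growth = (1807.2 − 1800) / 1800 = 0.4%.
Capital growth = (1046 − 1000) / 1000 = 4.6%.
Total hours worked growth = (4586.2 − 4600) / 4600 = -0.3%.
Labor's share = 1 − 0.21 = 0.79.
Capital: 0.21 × 4.6 = 0.966 pp.
Total hours worked: 0.79 × (-0.3) = -0.237 pp.
TFP growth = 0.4 − 0.729 = -0.329%.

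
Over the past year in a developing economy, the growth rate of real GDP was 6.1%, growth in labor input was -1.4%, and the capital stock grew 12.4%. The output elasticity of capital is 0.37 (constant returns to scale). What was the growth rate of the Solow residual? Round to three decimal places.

Labor's share = 1 − 0.37 = 0.63.
The capital stock: 0.37 × 12.4 = 4.588 pp.
Labor input: 0.63 × (-1.4) = -0.882 pp.
TFP growth = 6.1 − 3.706 = 2.394%.

2.394%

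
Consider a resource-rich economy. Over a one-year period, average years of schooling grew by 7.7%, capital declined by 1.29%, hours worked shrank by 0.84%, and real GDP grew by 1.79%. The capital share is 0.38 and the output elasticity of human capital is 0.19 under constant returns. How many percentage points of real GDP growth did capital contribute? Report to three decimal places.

Contribution = share × growth = 0.38 × (-1.29) = -0.4902 pp.

-0.490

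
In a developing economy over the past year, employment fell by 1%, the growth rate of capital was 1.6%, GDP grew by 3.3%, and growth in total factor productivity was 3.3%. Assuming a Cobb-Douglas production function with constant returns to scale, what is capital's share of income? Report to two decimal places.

Capital's share of income is 0.38.

gY = gA + α·gK + (1−α)·gL, so gY − gA − gL = α(gK − gL).
3.3 − 3.3 + 1 = α × (1.6 − (-1)).
1 = 2.6 α, so α = 0.3846.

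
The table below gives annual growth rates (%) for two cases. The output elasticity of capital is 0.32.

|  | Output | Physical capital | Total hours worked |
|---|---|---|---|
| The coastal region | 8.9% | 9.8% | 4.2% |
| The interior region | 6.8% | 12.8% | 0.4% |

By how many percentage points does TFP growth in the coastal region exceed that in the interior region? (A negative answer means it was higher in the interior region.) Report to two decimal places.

0.48 percentage points

Labor's share = 1 − 0.32 = 0.68.
The coastal region: TFP = 8.9 − 3.136 − 2.856 = 2.908%.
The interior region: TFP = 6.8 − 4.096 − 0.272 = 2.432%.
Difference = 2.908 − (2.432) = 0.476 pp.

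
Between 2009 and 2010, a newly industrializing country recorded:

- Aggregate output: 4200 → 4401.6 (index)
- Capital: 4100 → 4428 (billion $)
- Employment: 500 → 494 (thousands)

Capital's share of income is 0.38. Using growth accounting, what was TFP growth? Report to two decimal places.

TFP growth was 2.50%.

Aggregate output growth = (4401.6 − 4200) / 4200 = 4.8%.
Capital growth = (4428 − 4100) / 4100 = 8%.
Employment growth = (494 − 500) / 500 = -1.2%.
Labor's share = 1 − 0.38 = 0.62.
Capital: 0.38 × 8 = 3.04 pp.
Employment: 0.62 × (-1.2) = -0.744 pp.
TFP growth = 4.8 − 2.296 = 2.504%.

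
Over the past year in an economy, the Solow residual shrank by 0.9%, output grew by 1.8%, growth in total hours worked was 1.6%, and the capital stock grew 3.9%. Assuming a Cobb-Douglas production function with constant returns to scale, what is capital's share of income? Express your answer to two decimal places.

gY = gA + α·gK + (1−α)·gL, so gY − gA − gL = α(gK − gL).
1.8 + 0.9 − 1.6 = α × (3.9 − 1.6).
1.1 = 2.3 α, so α = 0.4783.

0.48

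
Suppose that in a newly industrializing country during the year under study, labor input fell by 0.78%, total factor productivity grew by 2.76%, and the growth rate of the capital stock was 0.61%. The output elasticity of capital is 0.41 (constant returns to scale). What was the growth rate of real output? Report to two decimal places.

Real output growth was 2.55%.

Labor's share = 1 − 0.41 = 0.59.
The capital stock: 0.41 × 0.61 = 0.2501 pp.
Labor input: 0.59 × (-0.78) = -0.4602 pp.
Output growth = 2.76 + (-0.2101) = 2.5499%.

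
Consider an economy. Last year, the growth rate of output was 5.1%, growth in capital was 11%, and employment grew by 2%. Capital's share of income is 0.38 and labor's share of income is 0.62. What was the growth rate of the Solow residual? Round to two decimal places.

Labor's share = 1 − 0.38 = 0.62.
Capital: 0.38 × 11 = 4.18 pp.
Employment: 0.62 × 2 = 1.24 pp.
TFP growth = 5.1 − 5.42 = -0.32%.

-0.32%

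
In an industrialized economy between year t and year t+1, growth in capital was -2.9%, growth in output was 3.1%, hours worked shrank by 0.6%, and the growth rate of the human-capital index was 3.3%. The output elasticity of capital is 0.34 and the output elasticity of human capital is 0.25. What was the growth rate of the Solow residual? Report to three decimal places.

3.507%

Labor's share = 1 − 0.34 − 0.25 = 0.41.
Capital: 0.34 × (-2.9) = -0.986 pp.
The human-capital index: 0.25 × 3.3 = 0.825 pp.
Hours worked: 0.41 × (-0.6) = -0.246 pp.
TFP growth = 3.1 + 0.407 = 3.507%.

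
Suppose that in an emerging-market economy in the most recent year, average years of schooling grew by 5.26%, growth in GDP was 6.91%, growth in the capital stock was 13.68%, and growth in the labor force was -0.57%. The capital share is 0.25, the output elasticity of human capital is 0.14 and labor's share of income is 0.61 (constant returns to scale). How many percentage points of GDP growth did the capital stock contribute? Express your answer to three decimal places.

Contribution = share × growth = 0.25 × 13.68 = 3.42 pp.

3.420 percentage points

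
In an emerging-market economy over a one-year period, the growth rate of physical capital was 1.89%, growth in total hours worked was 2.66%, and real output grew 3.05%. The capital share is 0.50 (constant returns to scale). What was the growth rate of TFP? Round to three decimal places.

0.775%

Labor's share = 1 − 0.5 = 0.5.
Physical capital: 0.5 × 1.89 = 0.945 pp.
Total hours worked: 0.5 × 2.66 = 1.33 pp.
TFP growth = 3.05 − 2.275 = 0.775%.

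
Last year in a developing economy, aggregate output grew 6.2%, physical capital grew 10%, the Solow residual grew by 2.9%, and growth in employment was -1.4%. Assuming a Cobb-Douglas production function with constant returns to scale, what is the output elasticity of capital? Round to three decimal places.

gY = gA + α·gK + (1−α)·gL, so gY − gA − gL = α(gK − gL).
6.2 − 2.9 + 1.4 = α × (10 − (-1.4)).
4.7 = 11.4 α, so α = 0.41228.

0.412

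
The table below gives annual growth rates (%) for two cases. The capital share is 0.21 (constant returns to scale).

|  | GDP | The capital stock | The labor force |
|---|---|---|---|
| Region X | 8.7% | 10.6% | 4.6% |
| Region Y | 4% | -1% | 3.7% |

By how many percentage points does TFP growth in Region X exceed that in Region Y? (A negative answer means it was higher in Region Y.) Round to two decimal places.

Labor's share = 1 − 0.21 = 0.79.
Region X: TFP = 8.7 − 2.226 − 3.634 = 2.84%.
Region Y: TFP = 4 + 0.21 − 2.923 = 1.287%.
Difference = 2.84 − (1.287) = 1.553 pp.

1.55 percentage points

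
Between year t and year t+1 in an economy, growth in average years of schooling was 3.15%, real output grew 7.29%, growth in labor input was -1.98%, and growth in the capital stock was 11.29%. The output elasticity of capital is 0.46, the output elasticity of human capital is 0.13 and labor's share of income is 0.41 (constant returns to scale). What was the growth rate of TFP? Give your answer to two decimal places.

Labor's share = 1 − 0.46 − 0.13 = 0.41.
The capital stock: 0.46 × 11.29 = 5.1934 pp.
Average years of schooling: 0.13 × 3.15 = 0.4095 pp.
Labor input: 0.41 × (-1.98) = -0.8118 pp.
TFP growth = 7.29 − 4.7911 = 2.4989%.

TFP grew 2.50%.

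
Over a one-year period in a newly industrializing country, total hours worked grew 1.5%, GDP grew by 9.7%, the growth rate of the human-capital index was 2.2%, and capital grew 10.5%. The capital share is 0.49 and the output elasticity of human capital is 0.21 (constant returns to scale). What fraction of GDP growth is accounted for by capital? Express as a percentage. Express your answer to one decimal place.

Capital contributed 0.49 × 10.5 = 5.145 pp.
Share of growth = 5.145 / 9.7 × 100 = 53.041%.

Capital accounted for 53.0% of growth.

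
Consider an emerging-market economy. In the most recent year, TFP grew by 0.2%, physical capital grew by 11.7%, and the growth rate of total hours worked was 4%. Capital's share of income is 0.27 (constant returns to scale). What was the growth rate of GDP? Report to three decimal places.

6.279%

Labor's share = 1 − 0.27 = 0.73.
Physical capital: 0.27 × 11.7 = 3.159 pp.
Total hours worked: 0.73 × 4 = 2.92 pp.
Output growth = 0.2 + 6.079 = 6.279%.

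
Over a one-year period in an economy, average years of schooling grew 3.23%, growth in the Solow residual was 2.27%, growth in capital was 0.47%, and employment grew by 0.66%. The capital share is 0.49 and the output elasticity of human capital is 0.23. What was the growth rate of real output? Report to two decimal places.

Labor's share = 1 − 0.49 − 0.23 = 0.28.
Capital: 0.49 × 0.47 = 0.2303 pp.
Average years of schooling: 0.23 × 3.23 = 0.7429 pp.
Employment: 0.28 × 0.66 = 0.1848 pp.
Output growth = 2.27 + 1.158 = 3.428%.

Real output grew 3.43%.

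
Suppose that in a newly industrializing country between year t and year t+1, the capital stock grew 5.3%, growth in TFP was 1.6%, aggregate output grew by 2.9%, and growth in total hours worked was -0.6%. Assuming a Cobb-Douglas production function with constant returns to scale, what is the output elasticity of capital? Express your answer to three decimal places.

gY = gA + α·gK + (1−α)·gL, so gY − gA − gL = α(gK − gL).
2.9 − 1.6 + 0.6 = α × (5.3 − (-0.6)).
1.9 = 5.9 α, so α = 0.32203.

0.322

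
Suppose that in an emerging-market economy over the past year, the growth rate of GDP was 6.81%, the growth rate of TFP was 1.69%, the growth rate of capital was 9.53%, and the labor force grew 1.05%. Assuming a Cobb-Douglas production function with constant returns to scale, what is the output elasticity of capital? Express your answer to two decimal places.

gY = gA + α·gK + (1−α)·gL, so gY − gA − gL = α(gK − gL).
6.81 − 1.69 − 1.05 = α × (9.53 − 1.05).
4.07 = 8.48 α, so α = 0.48.

α = 0.48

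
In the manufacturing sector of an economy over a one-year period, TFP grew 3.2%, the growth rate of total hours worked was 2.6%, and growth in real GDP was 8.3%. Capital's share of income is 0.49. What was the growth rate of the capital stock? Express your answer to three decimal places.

Labor's share = 1 − 0.49 = 0.51.
gY = gA + 0.51×2.6 + 0.49×g.
0.49×g = 8.3 − 3.2 − 1.326 = 3.774.
g = 3.774 / 0.49 = 7.70204%.

The capital stock growth was 7.702%.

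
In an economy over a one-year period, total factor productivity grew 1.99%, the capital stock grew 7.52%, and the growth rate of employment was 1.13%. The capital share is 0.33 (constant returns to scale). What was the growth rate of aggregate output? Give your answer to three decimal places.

Labor's share = 1 − 0.33 = 0.67.
The capital stock: 0.33 × 7.52 = 2.4816 pp.
Employment: 0.67 × 1.13 = 0.7571 pp.
Output growth = 1.99 + 3.2387 = 5.2287%.

Aggregate output grew 5.229%.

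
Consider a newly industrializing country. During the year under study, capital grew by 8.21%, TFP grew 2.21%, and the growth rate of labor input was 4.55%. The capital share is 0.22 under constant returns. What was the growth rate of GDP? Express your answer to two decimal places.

Labor's share = 1 − 0.22 = 0.78.
Capital: 0.22 × 8.21 = 1.8062 pp.
Labor input: 0.78 × 4.55 = 3.549 pp.
Output growth = 2.21 + 5.3552 = 7.5652%.

GDP grew 7.57%.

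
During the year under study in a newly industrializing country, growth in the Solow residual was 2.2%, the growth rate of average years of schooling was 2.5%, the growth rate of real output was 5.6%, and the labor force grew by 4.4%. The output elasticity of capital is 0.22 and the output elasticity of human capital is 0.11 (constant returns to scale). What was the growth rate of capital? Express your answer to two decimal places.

Labor's share = 1 − 0.22 − 0.11 = 0.67.
gY = gA + 0.11×2.5 + 0.67×4.4 + 0.22×g.
0.22×g = 5.6 − 2.2 − 3.223 = 0.177.
g = 0.177 / 0.22 = 0.8045%.

Capital growth was 0.80%.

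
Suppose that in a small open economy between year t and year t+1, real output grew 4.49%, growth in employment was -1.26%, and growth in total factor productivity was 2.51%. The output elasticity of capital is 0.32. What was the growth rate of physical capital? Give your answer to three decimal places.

8.865%

Labor's share = 1 − 0.32 = 0.68.
gY = gA + 0.68×(-1.26) + 0.32×g.
0.32×g = 4.49 − 2.51 + 0.8568 = 2.8368.
g = 2.8368 / 0.32 = 8.865%.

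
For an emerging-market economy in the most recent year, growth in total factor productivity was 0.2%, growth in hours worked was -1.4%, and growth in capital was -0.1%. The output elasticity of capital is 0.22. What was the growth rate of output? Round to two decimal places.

-0.91%

Labor's share = 1 − 0.22 = 0.78.
Capital: 0.22 × (-0.1) = -0.022 pp.
Hours worked: 0.78 × (-1.4) = -1.092 pp.
Output growth = 0.2 + (-1.114) = -0.914%.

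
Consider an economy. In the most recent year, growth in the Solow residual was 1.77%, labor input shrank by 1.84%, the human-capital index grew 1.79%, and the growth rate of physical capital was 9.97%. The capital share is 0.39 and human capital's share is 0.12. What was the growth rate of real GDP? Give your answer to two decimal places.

Real GDP growth was 4.97%.

Labor's share = 1 − 0.39 − 0.12 = 0.49.
Physical capital: 0.39 × 9.97 = 3.8883 pp.
The human-capital index: 0.12 × 1.79 = 0.2148 pp.
Labor input: 0.49 × (-1.84) = -0.9016 pp.
Output growth = 1.77 + 3.2015 = 4.9715%.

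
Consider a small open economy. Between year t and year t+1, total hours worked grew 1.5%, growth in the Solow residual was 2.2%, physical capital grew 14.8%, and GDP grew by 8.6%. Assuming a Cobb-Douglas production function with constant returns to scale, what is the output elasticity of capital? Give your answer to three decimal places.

gY = gA + α·gK + (1−α)·gL, so gY − gA − gL = α(gK − gL).
8.6 − 2.2 − 1.5 = α × (14.8 − 1.5).
4.9 = 13.3 α, so α = 0.36842.

The output elasticity of capital is 0.368.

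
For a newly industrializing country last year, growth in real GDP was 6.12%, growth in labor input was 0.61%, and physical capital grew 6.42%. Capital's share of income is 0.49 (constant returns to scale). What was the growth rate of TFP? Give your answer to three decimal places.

Labor's share = 1 − 0.49 = 0.51.
Physical capital: 0.49 × 6.42 = 3.1458 pp.
Labor input: 0.51 × 0.61 = 0.3111 pp.
TFP growth = 6.12 − 3.4569 = 2.6631%.

2.663%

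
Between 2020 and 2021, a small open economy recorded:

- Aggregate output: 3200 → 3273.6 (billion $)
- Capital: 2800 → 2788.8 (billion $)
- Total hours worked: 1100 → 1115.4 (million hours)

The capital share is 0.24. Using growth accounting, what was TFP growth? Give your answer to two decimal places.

Aggregate output growth = (3273.6 − 3200) / 3200 = 2.3%.
Capital growth = (2788.8 − 2800) / 2800 = -0.4%.
Total hours worked growth = (1115.4 − 1100) / 1100 = 1.4%.
Labor's share = 1 − 0.24 = 0.76.
Capital: 0.24 × (-0.4) = -0.096 pp.
Total hours worked: 0.76 × 1.4 = 1.064 pp.
TFP growth = 2.3 − 0.968 = 1.332%.

1.33%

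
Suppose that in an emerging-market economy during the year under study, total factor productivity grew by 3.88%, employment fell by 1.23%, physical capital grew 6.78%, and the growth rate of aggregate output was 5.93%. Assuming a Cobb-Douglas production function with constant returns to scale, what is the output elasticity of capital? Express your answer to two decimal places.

gY = gA + α·gK + (1−α)·gL, so gY − gA − gL = α(gK − gL).
5.93 − 3.88 + 1.23 = α × (6.78 − (-1.23)).
3.28 = 8.01 α, so α = 0.4095.

0.41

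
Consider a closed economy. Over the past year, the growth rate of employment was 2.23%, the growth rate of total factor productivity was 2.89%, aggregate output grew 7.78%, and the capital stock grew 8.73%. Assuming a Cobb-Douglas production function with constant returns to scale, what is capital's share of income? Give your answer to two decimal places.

Capital's share of income is 0.41.

gY = gA + α·gK + (1−α)·gL, so gY − gA − gL = α(gK − gL).
7.78 − 2.89 − 2.23 = α × (8.73 − 2.23).
2.66 = 6.5 α, so α = 0.4092.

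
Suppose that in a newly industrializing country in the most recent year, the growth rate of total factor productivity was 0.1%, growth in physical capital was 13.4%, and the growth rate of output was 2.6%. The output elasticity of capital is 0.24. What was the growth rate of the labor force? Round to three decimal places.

Labor's share = 1 − 0.24 = 0.76.
gY = gA + 0.24×13.4 + 0.76×g.
0.76×g = 2.6 − 0.1 − 3.216 = -0.716.
g = -0.716 / 0.76 = -0.94211%.

-0.942%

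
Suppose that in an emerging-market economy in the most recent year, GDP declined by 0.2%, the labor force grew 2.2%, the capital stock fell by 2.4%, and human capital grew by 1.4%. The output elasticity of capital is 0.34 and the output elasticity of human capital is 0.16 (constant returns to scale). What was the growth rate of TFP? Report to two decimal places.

Labor's share = 1 − 0.34 − 0.16 = 0.5.
The capital stock: 0.34 × (-2.4) = -0.816 pp.
Human capital: 0.16 × 1.4 = 0.224 pp.
The labor force: 0.5 × 2.2 = 1.1 pp.
TFP growth = -0.2 − 0.508 = -0.708%.

-0.71%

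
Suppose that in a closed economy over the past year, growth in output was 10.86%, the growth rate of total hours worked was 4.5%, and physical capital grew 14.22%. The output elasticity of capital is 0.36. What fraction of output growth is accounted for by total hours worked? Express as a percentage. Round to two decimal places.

Total hours worked accounted for 26.52% of growth.

Labor's share = 1 − 0.36 = 0.64.
Total hours worked contributed 0.64 × 4.5 = 2.88 pp.
Share of growth = 2.88 / 10.86 × 100 = 26.5193%.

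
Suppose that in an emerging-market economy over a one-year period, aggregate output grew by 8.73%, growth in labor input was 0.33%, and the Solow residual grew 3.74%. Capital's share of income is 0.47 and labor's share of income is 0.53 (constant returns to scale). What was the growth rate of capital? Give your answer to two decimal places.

Labor's share = 1 − 0.47 = 0.53.
gY = gA + 0.53×0.33 + 0.47×g.
0.47×g = 8.73 − 3.74 − 0.1749 = 4.8151.
g = 4.8151 / 0.47 = 10.2449%.

10.24%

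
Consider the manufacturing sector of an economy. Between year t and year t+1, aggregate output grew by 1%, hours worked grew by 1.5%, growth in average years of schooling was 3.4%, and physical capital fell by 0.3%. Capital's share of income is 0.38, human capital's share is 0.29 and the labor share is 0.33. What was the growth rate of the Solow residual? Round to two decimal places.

-0.37%

Labor's share = 1 − 0.38 − 0.29 = 0.33.
Physical capital: 0.38 × (-0.3) = -0.114 pp.
Average years of schooling: 0.29 × 3.4 = 0.986 pp.
Hours worked: 0.33 × 1.5 = 0.495 pp.
TFP growth = 1 − 1.367 = -0.367%.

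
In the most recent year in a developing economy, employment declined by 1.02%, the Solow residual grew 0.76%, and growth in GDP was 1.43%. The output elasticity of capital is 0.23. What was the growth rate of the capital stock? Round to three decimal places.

The capital stock grew 6.328%.

Labor's share = 1 − 0.23 = 0.77.
gY = gA + 0.77×(-1.02) + 0.23×g.
0.23×g = 1.43 − 0.76 + 0.7854 = 1.4554.
g = 1.4554 / 0.23 = 6.32783%.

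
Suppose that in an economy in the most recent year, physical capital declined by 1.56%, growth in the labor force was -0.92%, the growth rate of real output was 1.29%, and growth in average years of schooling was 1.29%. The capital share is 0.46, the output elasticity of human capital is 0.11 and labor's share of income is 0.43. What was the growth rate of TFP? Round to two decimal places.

TFP growth was 2.26%.

Labor's share = 1 − 0.46 − 0.11 = 0.43.
Physical capital: 0.46 × (-1.56) = -0.7176 pp.
Average years of schooling: 0.11 × 1.29 = 0.1419 pp.
The labor force: 0.43 × (-0.92) = -0.3956 pp.
TFP growth = 1.29 + 0.9713 = 2.2613%.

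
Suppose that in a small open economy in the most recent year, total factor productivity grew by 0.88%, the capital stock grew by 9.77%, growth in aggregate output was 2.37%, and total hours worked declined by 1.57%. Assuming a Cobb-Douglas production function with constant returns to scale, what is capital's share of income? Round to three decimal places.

α = 0.270

gY = gA + α·gK + (1−α)·gL, so gY − gA − gL = α(gK − gL).
2.37 − 0.88 + 1.57 = α × (9.77 − (-1.57)).
3.06 = 11.34 α, so α = 0.26984.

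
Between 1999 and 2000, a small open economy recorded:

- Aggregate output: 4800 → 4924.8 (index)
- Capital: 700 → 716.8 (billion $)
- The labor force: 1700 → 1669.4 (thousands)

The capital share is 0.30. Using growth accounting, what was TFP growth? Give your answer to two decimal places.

Aggregate output growth = (4924.8 − 4800) / 4800 = 2.6%.
Capital growth = (716.8 − 700) / 700 = 2.4%.
The labor force growth = (1669.4 − 1700) / 1700 = -1.8%.
Labor's share = 1 − 0.3 = 0.7.
Capital: 0.3 × 2.4 = 0.72 pp.
The labor force: 0.7 × (-1.8) = -1.26 pp.
TFP growth = 2.6 + 0.54 = 3.14%.

TFP growth was 3.14%.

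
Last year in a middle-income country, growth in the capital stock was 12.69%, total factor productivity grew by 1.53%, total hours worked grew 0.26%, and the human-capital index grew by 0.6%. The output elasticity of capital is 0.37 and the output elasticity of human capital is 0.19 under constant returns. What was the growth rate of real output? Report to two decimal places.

6.45%

Labor's share = 1 − 0.37 − 0.19 = 0.44.
The capital stock: 0.37 × 12.69 = 4.6953 pp.
The human-capital index: 0.19 × 0.6 = 0.114 pp.
Total hours worked: 0.44 × 0.26 = 0.1144 pp.
Output growth = 1.53 + 4.9237 = 6.4537%.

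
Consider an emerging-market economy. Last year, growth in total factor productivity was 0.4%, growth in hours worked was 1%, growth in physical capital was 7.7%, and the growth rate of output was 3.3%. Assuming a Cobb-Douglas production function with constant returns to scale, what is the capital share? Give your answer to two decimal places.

gY = gA + α·gK + (1−α)·gL, so gY − gA − gL = α(gK − gL).
3.3 − 0.4 − 1 = α × (7.7 − 1).
1.9 = 6.7 α, so α = 0.2836.

The capital share is 0.28.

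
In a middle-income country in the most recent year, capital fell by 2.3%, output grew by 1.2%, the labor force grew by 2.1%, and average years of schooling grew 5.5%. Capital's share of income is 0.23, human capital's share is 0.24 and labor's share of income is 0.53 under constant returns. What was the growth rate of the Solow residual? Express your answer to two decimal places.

Labor's share = 1 − 0.23 − 0.24 = 0.53.
Capital: 0.23 × (-2.3) = -0.529 pp.
Average years of schooling: 0.24 × 5.5 = 1.32 pp.
The labor force: 0.53 × 2.1 = 1.113 pp.
TFP growth = 1.2 − 1.904 = -0.704%.

-0.70%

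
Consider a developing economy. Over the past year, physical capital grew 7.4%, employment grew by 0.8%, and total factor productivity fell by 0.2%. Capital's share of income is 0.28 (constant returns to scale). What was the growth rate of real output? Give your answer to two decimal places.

Labor's share = 1 − 0.28 = 0.72.
Physical capital: 0.28 × 7.4 = 2.072 pp.
Employment: 0.72 × 0.8 = 0.576 pp.
Output growth = -0.2 + 2.648 = 2.448%.

Real output growth was 2.45%.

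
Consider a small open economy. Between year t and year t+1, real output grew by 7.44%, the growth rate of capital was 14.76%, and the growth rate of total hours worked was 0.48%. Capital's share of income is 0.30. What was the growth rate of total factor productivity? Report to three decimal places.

Labor's share = 1 − 0.3 = 0.7.
Capital: 0.3 × 14.76 = 4.428 pp.
Total hours worked: 0.7 × 0.48 = 0.336 pp.
TFP growth = 7.44 − 4.764 = 2.676%.

Total factor productivity growth was 2.676%.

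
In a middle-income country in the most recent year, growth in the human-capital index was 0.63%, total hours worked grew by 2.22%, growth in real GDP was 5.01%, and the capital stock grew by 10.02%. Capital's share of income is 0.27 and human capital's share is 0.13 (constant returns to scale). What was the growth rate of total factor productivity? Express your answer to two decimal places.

Labor's share = 1 − 0.27 − 0.13 = 0.6.
The capital stock: 0.27 × 10.02 = 2.7054 pp.
The human-capital index: 0.13 × 0.63 = 0.0819 pp.
Total hours worked: 0.6 × 2.22 = 1.332 pp.
TFP growth = 5.01 − 4.1193 = 0.8907%.

0.89%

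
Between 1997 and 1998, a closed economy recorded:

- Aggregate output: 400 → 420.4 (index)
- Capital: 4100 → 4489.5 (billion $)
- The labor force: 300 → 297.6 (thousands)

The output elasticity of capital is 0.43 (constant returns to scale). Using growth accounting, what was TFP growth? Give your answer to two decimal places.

1.47%

Aggregate output growth = (420.4 − 400) / 400 = 5.1%.
Capital growth = (4489.5 − 4100) / 4100 = 9.5%.
The labor force growth = (297.6 − 300) / 300 = -0.8%.
Labor's share = 1 − 0.43 = 0.57.
Capital: 0.43 × 9.5 = 4.085 pp.
The labor force: 0.57 × (-0.8) = -0.456 pp.
TFP growth = 5.1 − 3.629 = 1.471%.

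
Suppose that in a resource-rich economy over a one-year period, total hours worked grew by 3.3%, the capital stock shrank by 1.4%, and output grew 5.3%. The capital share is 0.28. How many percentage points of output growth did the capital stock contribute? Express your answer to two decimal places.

Contribution = share × growth = 0.28 × (-1.4) = -0.392 pp.

-0.39 percentage points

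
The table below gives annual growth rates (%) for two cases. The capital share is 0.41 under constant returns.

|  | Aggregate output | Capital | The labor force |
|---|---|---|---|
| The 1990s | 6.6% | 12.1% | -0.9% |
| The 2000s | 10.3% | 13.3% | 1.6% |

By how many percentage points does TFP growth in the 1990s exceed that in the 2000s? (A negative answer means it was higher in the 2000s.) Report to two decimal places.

Labor's share = 1 − 0.41 = 0.59.
The 1990s: TFP = 6.6 − 4.961 + 0.531 = 2.17%.
The 2000s: TFP = 10.3 − 5.453 − 0.944 = 3.903%.
Difference = 2.17 − (3.903) = -1.733 pp.

-1.73 percentage points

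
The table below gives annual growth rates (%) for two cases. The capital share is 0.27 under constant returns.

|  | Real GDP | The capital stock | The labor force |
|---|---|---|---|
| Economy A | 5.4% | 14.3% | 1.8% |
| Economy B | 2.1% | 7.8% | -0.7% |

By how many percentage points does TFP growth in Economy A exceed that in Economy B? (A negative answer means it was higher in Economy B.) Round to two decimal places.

-0.28 percentage points

Labor's share = 1 − 0.27 = 0.73.
Economy A: TFP = 5.4 − 3.861 − 1.314 = 0.225%.
Economy B: TFP = 2.1 − 2.106 + 0.511 = 0.505%.
Difference = 0.225 − (0.505) = -0.28 pp.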